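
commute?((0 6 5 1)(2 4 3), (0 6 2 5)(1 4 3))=no:(0 6 5 1)(2 4 3)*(0 6 2 5)(1 4 3)=(0 2 3 5 4 1 6), (0 6 2 5)(1 4 3)*(0 6 5 1)(2 4 3)=(0 5 6 4 2 1 3)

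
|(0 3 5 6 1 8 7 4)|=8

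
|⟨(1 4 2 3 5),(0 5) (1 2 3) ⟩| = 720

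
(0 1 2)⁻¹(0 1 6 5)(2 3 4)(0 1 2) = (0 3 4)(1 2 6 5)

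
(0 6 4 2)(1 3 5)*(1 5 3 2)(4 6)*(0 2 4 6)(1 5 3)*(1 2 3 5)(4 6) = (0 4 1 6)(2 3)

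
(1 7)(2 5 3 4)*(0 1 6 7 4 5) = (0 1 4 2)(3 5)(6 7)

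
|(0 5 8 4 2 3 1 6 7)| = 9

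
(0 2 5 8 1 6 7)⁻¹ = (0 7 6 1 8 5 2)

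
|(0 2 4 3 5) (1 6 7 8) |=20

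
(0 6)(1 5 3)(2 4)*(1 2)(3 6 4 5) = (0 4 1 3 2 5 6)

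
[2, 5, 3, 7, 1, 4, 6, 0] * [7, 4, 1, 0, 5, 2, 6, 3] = [1, 2, 0, 3, 4, 5, 6, 7]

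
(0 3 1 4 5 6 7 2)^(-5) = (0 4 7 3 5 2 1 6)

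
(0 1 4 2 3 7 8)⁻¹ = (0 8 7 3 2 4 1)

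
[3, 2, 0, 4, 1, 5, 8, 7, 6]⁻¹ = [2, 4, 1, 0, 3, 5, 8, 7, 6]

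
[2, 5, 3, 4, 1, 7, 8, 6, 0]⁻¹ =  [8, 4, 0, 2, 3, 1, 7, 5, 6]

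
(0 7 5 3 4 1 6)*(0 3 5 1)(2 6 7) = (0 2 6 3 4)(1 7)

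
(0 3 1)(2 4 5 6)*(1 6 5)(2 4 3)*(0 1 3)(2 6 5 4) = (0 6 2)(3 5 4)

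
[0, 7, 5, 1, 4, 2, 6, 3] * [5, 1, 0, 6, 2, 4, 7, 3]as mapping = [0→5, 1→3, 2→4, 3→1, 4→2, 5→0, 6→7, 7→6]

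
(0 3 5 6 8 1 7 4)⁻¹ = (0 4 7 1 8 6 5 3)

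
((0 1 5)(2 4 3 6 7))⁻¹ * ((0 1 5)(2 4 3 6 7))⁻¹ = (0 1 5)(2 6 4 7 3)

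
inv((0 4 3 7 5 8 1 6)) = (0 6 1 8 5 7 3 4)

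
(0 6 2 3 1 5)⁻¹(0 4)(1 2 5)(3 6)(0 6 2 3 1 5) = (0 5 3)(1 2)(4 6)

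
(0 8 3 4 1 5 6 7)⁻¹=(0 7 6 5 1 4 3 8)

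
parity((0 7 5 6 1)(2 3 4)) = even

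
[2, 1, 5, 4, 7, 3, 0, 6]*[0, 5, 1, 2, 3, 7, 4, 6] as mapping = [0→1, 1→5, 2→7, 3→3, 4→6, 5→2, 6→0, 7→4] 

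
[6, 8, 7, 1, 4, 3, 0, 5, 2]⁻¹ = [6, 3, 8, 5, 4, 7, 0, 2, 1]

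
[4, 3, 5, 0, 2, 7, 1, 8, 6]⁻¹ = [3, 6, 4, 1, 0, 2, 8, 5, 7]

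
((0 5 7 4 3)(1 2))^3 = (0 4 5 3 7)(1 2)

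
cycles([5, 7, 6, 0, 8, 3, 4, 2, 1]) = (0 5 3)(1 7 2 6 4 8)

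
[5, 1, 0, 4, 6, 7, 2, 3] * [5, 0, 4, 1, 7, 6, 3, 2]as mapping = [0→6, 1→0, 2→5, 3→7, 4→3, 5→2, 6→4, 7→1]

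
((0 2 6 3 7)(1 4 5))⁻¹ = (0 7 3 6 2)(1 5 4)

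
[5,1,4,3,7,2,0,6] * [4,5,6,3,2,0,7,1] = [0,5,2,3,1,6,4,7]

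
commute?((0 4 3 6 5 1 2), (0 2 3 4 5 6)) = no:(0 4 3 6 5 1 2) * (0 2 3 4 5 6) = (0 5 1 3), (0 2 3 4 5 6) * (0 4 3 6 5 1 2) = (1 2 6 4)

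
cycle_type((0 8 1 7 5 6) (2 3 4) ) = 3.6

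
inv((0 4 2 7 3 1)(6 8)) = (0 1 3 7 2 4)(6 8)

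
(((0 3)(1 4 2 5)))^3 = (0 3)(1 5 2 4)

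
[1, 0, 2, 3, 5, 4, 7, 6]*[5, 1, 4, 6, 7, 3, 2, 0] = [1, 5, 4, 6, 3, 7, 0, 2]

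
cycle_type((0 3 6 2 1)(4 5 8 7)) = 4.5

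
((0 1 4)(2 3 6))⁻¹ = (0 4 1)(2 6 3)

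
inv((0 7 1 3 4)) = (0 4 3 1 7)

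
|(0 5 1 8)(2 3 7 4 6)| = 20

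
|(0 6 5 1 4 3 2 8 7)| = 9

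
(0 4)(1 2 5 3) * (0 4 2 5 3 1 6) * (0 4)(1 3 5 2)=(0 1 2 5 3 6 4)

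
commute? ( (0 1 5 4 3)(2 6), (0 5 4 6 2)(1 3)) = no: (0 1 5 4 3)(2 6)*(0 5 4 6 2)(1 3) = (0 3 5 6)(1 4), (0 5 4 6 2)(1 3)*(0 1 5 4 3)(2 6) = (0 4 2 1)(3 5)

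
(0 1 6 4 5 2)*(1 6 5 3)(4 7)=(0 6 7 4 3 1 5 2)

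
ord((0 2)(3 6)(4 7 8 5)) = 4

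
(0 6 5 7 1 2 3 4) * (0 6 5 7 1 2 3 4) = (0 5 1 3)(2 4 6 7)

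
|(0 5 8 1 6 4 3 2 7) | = 9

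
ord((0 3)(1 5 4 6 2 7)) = 6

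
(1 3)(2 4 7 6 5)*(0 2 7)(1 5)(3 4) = (0 2 3 5 7 6 1 4)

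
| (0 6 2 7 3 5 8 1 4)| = 9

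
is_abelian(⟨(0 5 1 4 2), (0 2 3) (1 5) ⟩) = no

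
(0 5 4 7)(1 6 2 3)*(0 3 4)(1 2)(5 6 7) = (0 6 1 7 3 2 4 5)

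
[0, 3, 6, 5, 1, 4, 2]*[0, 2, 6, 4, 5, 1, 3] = [0, 4, 3, 1, 2, 5, 6]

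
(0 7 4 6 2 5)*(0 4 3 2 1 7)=(1 7 3 2 5 4 6)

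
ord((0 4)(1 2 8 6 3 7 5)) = 14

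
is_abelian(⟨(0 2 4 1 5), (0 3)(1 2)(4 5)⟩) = no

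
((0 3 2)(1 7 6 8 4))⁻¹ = (0 2 3)(1 4 8 6 7)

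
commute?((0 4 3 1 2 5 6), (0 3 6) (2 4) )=no:(0 4 3 1 2 5 6)*(0 3 6) (2 4)=(0 2 5) (1 4 6 3), (0 3 6) (2 4)*(0 4 3 1 2 5 6)=(0 1 2 3) (4 5 6) 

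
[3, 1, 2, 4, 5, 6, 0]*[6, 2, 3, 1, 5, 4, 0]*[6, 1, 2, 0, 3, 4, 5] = [1, 2, 0, 4, 3, 6, 5]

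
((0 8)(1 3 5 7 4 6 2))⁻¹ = (0 8)(1 2 6 4 7 5 3)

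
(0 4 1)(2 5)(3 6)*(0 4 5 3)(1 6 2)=(0 5 1 4 6)(2 3)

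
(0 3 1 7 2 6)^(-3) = (0 7)(1 6)(2 3)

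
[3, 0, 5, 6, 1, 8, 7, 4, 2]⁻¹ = [1, 4, 8, 0, 7, 2, 3, 6, 5]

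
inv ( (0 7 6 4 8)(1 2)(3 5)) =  (0 8 4 6 7)(1 2)(3 5)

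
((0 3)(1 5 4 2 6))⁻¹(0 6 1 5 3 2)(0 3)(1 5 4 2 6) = (0 6 3 1 5 4)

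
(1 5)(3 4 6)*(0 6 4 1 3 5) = (0 6 5 3 1)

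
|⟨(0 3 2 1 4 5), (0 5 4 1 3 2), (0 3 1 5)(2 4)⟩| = 720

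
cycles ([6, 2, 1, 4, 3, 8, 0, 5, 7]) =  (0 6)(1 2)(3 4)(5 8 7)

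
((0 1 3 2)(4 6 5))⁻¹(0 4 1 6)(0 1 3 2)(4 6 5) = (1 6 3 5)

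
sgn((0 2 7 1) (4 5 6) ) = -1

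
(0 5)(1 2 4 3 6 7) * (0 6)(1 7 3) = (0 5 6 3)(1 2 4)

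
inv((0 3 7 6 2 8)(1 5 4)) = (0 8 2 6 7 3)(1 4 5)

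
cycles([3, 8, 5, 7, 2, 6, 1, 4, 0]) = (0 3 7 4 2 5 6 1 8)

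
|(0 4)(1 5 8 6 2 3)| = 6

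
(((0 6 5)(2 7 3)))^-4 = (0 5 6)(2 3 7)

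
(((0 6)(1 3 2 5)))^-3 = (0 6)(1 3 2 5)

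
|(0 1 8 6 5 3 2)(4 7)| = 14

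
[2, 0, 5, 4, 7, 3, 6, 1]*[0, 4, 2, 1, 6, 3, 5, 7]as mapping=[0→2, 1→0, 2→3, 3→6, 4→7, 5→1, 6→5, 7→4]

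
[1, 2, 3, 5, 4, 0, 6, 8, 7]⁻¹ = [5, 0, 1, 2, 4, 3, 6, 8, 7]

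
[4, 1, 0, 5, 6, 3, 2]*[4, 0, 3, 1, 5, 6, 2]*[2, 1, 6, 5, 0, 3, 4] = [3, 2, 0, 4, 6, 1, 5]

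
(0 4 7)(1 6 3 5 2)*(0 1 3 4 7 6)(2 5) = (0 7 1)(2 3)(4 6)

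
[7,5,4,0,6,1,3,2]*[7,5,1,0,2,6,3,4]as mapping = [0→4,1→6,2→2,3→7,4→3,5→5,6→0,7→1]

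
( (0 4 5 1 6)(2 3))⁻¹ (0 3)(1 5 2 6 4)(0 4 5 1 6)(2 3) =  (0 5 6 1 3)(2 4)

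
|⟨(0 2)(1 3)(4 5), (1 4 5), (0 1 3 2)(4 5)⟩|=720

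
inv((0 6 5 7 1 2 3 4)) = (0 4 3 2 1 7 5 6)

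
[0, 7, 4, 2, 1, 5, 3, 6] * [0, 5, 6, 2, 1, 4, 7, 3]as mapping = [0→0, 1→3, 2→1, 3→6, 4→5, 5→4, 6→2, 7→7]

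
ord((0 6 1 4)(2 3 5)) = 12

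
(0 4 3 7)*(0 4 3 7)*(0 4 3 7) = (0 7 3 4)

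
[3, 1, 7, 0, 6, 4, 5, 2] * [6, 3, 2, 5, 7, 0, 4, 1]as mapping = [0→5, 1→3, 2→1, 3→6, 4→4, 5→7, 6→0, 7→2]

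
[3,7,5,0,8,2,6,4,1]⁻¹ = [3,8,5,0,7,2,6,1,4]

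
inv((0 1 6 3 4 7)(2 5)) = (0 7 4 3 6 1)(2 5)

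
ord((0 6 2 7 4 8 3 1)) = 8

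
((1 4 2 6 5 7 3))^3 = (1 6 3 2 7 4 5)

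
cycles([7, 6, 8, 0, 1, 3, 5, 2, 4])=(0 7 2 8 4 1 6 5 3)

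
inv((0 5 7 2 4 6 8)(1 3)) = (0 8 6 4 2 7 5)(1 3)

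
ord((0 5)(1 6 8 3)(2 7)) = 4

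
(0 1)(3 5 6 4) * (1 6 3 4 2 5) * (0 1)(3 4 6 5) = (0 5 4 6 2 3)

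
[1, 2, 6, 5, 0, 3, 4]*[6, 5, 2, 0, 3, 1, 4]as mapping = [0→5, 1→2, 2→4, 3→1, 4→6, 5→0, 6→3]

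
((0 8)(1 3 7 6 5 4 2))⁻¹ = (0 8)(1 2 4 5 6 7 3)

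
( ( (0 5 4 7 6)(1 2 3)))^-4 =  (0 5 4 7 6)(1 3 2)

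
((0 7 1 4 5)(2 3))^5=(2 3)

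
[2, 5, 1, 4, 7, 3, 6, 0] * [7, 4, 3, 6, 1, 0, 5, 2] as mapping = [0→3, 1→0, 2→4, 3→1, 4→2, 5→6, 6→5, 7→7] 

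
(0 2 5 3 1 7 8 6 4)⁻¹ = (0 4 6 8 7 1 3 5 2)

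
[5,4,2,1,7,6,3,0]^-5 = [6,7,2,4,0,3,1,5]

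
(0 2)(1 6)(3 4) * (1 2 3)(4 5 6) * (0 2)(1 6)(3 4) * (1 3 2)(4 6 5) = (0 6)(1 2)(3 4 5)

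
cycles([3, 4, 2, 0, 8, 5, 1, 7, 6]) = (0 3)(1 4 8 6)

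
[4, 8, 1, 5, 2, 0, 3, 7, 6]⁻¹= [5, 2, 4, 6, 0, 3, 8, 7, 1]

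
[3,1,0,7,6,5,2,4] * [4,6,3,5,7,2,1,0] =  [5,6,4,0,1,2,3,7]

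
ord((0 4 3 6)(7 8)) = 4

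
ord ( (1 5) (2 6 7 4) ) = 4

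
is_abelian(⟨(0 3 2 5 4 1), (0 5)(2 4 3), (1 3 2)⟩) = no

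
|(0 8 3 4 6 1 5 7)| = 8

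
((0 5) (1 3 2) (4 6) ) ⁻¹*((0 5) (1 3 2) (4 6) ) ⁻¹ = (1 3 2) 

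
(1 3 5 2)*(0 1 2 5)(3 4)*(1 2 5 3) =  (0 2 5 3)(1 4)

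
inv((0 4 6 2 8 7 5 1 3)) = (0 3 1 5 7 8 2 6 4)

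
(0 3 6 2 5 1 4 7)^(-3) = (0 1 6 7 5 3 4 2)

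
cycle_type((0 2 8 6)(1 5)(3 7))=2^2.4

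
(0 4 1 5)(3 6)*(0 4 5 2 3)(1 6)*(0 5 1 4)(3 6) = (0 1 2 6 5)(3 4)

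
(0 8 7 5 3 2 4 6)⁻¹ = (0 6 4 2 3 5 7 8)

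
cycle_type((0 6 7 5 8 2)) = 6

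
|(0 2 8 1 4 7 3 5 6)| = 9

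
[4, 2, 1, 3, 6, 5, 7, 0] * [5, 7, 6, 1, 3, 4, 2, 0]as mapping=[0→3, 1→6, 2→7, 3→1, 4→2, 5→4, 6→0, 7→5]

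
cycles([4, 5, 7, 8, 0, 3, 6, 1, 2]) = (0 4)(1 5 3 8 2 7)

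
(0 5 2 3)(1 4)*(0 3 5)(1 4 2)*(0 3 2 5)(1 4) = (0 3 2)(1 5 4)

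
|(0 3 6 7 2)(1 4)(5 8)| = 10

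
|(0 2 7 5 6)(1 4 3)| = 15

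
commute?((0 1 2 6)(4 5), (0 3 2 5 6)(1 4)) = no:(0 1 2 6)(4 5) * (0 3 2 5 6)(1 4) = (0 4 6 3 2)(1 5), (0 3 2 5 6)(1 4) * (0 1 2 6)(4 5) = (0 3 6 1 5)(2 4)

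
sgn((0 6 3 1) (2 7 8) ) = -1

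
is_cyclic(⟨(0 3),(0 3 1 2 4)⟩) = no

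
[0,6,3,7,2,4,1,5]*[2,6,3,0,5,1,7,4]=[2,7,0,4,3,5,6,1]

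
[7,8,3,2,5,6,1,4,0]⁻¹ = [8,6,3,2,7,4,5,0,1]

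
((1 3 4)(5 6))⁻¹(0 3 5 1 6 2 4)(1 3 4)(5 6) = (0 4 6 3 5 2 1)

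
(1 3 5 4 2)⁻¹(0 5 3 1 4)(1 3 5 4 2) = (0 4 5 3 2)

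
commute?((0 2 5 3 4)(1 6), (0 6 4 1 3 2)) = no:(0 2 5 3 4)(1 6) * (0 6 4 1 3 2) = (1 4 6 3)(2 5), (0 6 4 1 3 2) * (0 2 5 3 4)(1 6) = (0 1 4 6)(3 5)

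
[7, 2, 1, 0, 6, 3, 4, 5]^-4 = [0, 1, 2, 3, 4, 5, 6, 7]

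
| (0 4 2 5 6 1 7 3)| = 8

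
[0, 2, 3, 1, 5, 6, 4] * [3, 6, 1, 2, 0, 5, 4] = [3, 1, 2, 6, 5, 4, 0]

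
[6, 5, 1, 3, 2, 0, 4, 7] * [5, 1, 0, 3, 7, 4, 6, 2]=[6, 4, 1, 3, 0, 5, 7, 2]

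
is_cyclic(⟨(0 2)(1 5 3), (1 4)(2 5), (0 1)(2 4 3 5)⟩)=no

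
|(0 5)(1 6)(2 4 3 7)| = 4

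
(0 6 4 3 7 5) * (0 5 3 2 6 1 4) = (0 1 4 2 6)(3 7)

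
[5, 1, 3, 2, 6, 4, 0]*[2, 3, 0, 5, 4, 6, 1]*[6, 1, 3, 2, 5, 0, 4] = [4, 2, 0, 6, 1, 5, 3]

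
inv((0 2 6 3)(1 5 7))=(0 3 6 2)(1 7 5)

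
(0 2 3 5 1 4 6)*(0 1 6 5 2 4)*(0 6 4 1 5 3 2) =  (0 1 6 5 4 3)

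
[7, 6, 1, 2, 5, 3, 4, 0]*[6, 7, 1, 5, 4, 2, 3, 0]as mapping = [0→0, 1→3, 2→7, 3→1, 4→2, 5→5, 6→4, 7→6]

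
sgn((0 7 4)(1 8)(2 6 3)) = -1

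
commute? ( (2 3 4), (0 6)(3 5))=no: (2 3 4)*(0 6)(3 5)=(0 6)(2 5 3 4), (0 6)(3 5)*(2 3 4)=(0 6)(2 3 5 4)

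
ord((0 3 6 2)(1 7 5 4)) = 4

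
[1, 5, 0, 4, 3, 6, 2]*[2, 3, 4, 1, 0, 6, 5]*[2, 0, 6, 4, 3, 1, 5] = [4, 5, 6, 2, 0, 1, 3]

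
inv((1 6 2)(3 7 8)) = (1 2 6)(3 8 7)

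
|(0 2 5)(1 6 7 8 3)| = 15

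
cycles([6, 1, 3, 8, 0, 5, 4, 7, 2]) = (0 6 4)(2 3 8)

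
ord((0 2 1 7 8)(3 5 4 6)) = 20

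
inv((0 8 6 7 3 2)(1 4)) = (0 2 3 7 6 8)(1 4)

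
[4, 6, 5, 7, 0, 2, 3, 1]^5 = [4, 6, 5, 7, 0, 2, 3, 1]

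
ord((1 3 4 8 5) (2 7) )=10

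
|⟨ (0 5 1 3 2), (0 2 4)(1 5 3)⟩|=360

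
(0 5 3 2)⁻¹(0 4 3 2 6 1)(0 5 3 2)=(0 6 1 5 4 2)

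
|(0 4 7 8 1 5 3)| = 7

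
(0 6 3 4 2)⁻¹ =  (0 2 4 3 6)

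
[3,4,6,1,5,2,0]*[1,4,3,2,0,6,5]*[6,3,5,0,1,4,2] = [5,6,4,1,2,0,3]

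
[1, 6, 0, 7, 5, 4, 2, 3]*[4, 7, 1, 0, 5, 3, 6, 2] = [7, 6, 4, 2, 3, 5, 1, 0]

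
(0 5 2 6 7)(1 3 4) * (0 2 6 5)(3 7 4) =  (1 7 2 5 6 4)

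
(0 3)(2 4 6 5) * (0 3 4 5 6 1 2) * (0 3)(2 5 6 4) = (0 2 6 4 1 5 3)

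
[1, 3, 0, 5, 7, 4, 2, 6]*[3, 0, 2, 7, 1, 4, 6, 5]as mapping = [0→0, 1→7, 2→3, 3→4, 4→5, 5→1, 6→2, 7→6]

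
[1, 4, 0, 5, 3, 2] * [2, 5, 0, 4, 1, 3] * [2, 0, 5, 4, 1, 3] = [3, 0, 5, 4, 1, 2]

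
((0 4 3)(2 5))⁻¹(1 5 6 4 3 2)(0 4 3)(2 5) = (0 5 1 2 6 3)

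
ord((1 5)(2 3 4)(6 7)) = 6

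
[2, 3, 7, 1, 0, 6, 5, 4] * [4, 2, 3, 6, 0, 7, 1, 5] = [3, 6, 5, 2, 4, 1, 7, 0]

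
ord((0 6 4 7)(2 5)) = 4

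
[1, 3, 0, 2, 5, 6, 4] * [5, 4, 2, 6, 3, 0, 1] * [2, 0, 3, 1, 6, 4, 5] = [6, 5, 4, 3, 2, 0, 1]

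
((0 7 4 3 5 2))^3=(0 3)(2 4)(5 7)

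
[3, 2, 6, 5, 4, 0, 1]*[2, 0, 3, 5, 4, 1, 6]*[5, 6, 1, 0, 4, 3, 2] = [3, 0, 2, 6, 4, 1, 5] 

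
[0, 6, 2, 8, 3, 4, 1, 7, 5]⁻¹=[0, 6, 2, 4, 5, 8, 1, 7, 3]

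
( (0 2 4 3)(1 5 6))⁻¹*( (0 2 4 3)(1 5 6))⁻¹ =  (0 4)(1 5 6)(2 3)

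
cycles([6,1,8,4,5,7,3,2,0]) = (0 6 3 4 5 7 2 8)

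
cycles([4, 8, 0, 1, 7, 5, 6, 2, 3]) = (0 4 7 2)(1 8 3)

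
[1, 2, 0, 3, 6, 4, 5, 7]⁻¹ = [2, 0, 1, 3, 5, 6, 4, 7]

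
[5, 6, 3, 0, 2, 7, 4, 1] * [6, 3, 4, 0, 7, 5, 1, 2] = [5, 1, 0, 6, 4, 2, 7, 3]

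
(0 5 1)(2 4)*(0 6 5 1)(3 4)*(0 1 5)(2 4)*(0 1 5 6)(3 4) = (0 6 1)(2 4 3)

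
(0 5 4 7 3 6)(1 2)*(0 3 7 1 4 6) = (0 5 6 3)(1 2 4)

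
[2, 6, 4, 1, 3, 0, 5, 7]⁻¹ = [5, 3, 0, 4, 2, 6, 1, 7]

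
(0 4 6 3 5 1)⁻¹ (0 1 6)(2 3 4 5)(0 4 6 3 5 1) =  (0 3 4)(1 2 5 6)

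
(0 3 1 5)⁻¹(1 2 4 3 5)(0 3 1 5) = (0 5 2 4 1)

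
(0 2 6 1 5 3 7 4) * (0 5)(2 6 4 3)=(0 6 1)(2 4 5)(3 7)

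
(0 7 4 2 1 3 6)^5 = (0 3 2 7 6 1 4)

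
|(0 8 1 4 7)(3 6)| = 10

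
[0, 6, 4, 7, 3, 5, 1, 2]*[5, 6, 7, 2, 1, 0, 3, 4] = [5, 3, 1, 4, 2, 0, 6, 7]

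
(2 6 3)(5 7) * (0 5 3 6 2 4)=(0 5 7 3 4)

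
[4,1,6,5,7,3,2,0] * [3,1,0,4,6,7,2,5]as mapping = [0→6,1→1,2→2,3→7,4→5,5→4,6→0,7→3]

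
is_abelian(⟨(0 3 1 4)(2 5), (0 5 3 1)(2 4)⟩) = no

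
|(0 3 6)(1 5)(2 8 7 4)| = 12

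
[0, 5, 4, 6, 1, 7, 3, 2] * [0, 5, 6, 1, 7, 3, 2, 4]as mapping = [0→0, 1→3, 2→7, 3→2, 4→5, 5→4, 6→1, 7→6]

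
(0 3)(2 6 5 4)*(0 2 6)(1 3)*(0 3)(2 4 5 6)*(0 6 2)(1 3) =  (0 3 4)(1 6 2)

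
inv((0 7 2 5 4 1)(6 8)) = (0 1 4 5 2 7)(6 8)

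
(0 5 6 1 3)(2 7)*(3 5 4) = (0 4 3)(1 5 6)(2 7)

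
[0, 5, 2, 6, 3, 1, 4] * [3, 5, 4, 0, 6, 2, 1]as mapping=[0→3, 1→2, 2→4, 3→1, 4→0, 5→5, 6→6]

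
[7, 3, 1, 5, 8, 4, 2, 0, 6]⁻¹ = [7, 2, 6, 1, 5, 3, 8, 0, 4]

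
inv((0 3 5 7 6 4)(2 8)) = (0 4 6 7 5 3)(2 8)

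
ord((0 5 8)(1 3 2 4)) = 12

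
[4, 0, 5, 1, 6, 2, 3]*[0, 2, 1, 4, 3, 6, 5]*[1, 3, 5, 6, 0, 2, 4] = [6, 1, 4, 5, 2, 3, 0]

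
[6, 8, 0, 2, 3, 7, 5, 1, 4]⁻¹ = [2, 7, 3, 4, 8, 6, 0, 5, 1]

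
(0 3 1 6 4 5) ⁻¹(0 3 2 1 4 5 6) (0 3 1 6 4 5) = (0 4 3 1 2 6 5) 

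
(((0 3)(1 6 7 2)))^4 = ()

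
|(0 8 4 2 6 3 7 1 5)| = 9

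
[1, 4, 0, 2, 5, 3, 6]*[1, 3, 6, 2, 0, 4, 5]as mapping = [0→3, 1→0, 2→1, 3→6, 4→4, 5→2, 6→5]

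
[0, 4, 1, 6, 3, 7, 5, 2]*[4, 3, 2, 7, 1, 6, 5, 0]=[4, 1, 3, 5, 7, 0, 6, 2]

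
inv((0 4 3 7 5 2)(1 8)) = (0 2 5 7 3 4)(1 8)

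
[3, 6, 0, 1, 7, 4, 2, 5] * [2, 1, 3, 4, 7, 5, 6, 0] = [4, 6, 2, 1, 0, 7, 3, 5]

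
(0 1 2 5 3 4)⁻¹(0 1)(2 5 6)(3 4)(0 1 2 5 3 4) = (0 4)(1 2)(3 6 5)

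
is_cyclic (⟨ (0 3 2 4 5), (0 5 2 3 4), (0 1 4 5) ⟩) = no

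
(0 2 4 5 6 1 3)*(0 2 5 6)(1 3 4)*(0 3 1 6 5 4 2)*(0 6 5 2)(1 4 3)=(0 3 6 4 2 5 1)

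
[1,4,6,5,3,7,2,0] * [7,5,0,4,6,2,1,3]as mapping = [0→5,1→6,2→1,3→2,4→4,5→3,6→0,7→7]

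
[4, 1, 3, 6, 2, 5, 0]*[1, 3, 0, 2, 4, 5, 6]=[4, 3, 2, 6, 0, 5, 1]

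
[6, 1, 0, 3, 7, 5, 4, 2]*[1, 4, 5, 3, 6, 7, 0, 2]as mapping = [0→0, 1→4, 2→1, 3→3, 4→2, 5→7, 6→6, 7→5]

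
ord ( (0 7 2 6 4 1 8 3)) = 8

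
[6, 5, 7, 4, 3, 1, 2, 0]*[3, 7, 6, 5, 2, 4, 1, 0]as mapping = [0→1, 1→4, 2→0, 3→2, 4→5, 5→7, 6→6, 7→3]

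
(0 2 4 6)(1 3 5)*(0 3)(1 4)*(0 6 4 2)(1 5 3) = (1 6)(2 5)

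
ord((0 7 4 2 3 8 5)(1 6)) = 14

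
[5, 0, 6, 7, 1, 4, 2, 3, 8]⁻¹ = [1, 4, 6, 7, 5, 0, 2, 3, 8]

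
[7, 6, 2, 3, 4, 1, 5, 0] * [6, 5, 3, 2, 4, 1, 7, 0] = [0, 7, 3, 2, 4, 5, 1, 6]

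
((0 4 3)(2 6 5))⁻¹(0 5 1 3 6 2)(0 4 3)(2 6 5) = (0 5 6 4 2 1)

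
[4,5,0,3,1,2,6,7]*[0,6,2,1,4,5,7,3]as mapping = [0→4,1→5,2→0,3→1,4→6,5→2,6→7,7→3]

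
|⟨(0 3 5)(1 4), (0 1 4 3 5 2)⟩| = 720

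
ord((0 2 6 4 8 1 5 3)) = 8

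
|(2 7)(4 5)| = 2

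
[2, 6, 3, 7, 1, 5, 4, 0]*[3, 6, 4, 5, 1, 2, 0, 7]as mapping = [0→4, 1→0, 2→5, 3→7, 4→6, 5→2, 6→1, 7→3]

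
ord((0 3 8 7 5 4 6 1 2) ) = 9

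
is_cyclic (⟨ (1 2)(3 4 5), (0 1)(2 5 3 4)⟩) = no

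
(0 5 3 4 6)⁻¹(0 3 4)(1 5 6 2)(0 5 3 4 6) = (0 2 1 3)(4 6 5)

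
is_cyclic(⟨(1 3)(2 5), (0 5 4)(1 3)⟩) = no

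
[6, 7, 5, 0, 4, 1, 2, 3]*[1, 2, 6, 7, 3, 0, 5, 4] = [5, 4, 0, 1, 3, 2, 6, 7]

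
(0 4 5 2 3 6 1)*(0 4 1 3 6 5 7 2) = (0 1 4 7 2 6 3 5)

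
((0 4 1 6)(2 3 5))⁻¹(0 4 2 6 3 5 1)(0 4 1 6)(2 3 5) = (0 5 2 6 4 1 3)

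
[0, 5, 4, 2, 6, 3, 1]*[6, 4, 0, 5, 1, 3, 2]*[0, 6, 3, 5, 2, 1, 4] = [4, 5, 6, 0, 3, 1, 2]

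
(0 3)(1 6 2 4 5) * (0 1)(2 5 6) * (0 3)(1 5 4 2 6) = (1 6 4)(3 5)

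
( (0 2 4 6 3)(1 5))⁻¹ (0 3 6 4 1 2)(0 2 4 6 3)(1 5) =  (0 3 6 5 4 2)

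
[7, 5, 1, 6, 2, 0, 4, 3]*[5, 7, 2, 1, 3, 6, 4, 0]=[0, 6, 7, 4, 2, 5, 3, 1]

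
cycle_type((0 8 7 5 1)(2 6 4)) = 3.5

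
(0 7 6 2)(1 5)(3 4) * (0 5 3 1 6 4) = (0 7 4 1 3)(2 5 6)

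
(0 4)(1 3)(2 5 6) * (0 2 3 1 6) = (0 4 2 5)(3 6)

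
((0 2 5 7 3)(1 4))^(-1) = (0 3 7 5 2)(1 4)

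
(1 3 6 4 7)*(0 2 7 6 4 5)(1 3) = (0 2 7 3 4 6 5)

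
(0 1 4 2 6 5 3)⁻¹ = (0 3 5 6 2 4 1)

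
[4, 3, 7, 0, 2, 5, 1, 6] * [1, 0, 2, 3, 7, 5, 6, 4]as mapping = [0→7, 1→3, 2→4, 3→1, 4→2, 5→5, 6→0, 7→6]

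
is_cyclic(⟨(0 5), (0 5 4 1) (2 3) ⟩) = no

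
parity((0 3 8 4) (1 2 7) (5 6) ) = even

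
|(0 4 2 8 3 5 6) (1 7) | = 14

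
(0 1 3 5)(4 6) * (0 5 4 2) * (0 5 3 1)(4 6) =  (2 5 3 6)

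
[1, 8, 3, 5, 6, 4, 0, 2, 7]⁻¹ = [6, 0, 7, 2, 5, 3, 4, 8, 1]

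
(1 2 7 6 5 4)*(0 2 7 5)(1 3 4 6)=(0 2 5 6)(1 7)(3 4)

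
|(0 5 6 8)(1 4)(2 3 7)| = 12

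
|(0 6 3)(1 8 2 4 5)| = 15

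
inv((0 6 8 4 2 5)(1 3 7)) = (0 5 2 4 8 6)(1 7 3)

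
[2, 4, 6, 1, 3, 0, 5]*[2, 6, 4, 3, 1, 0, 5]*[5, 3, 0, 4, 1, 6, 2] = [1, 3, 6, 2, 4, 0, 5]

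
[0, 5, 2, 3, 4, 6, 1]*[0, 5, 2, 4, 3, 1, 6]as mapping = [0→0, 1→1, 2→2, 3→4, 4→3, 5→6, 6→5]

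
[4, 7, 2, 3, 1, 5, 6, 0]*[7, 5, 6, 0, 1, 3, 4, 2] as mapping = [0→1, 1→2, 2→6, 3→0, 4→5, 5→3, 6→4, 7→7] 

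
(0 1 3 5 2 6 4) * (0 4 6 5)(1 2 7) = (0 2 5 7 1 3)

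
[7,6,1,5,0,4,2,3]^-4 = [7,2,6,5,0,4,1,3]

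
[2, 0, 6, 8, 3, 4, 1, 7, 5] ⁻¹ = [1, 6, 0, 4, 5, 8, 2, 7, 3] 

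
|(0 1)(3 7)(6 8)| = 2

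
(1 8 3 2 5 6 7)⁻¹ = (1 7 6 5 2 3 8)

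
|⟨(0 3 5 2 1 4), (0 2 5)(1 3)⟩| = 720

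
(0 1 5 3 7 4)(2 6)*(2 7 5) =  (0 1 2 6 7 4)(3 5)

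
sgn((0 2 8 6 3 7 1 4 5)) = 1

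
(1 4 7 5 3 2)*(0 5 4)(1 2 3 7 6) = (0 5 7 4 6 1)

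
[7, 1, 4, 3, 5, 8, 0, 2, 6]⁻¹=[6, 1, 7, 3, 2, 4, 8, 0, 5]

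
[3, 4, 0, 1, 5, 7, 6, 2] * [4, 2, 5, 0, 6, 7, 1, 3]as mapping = [0→0, 1→6, 2→4, 3→2, 4→7, 5→3, 6→1, 7→5]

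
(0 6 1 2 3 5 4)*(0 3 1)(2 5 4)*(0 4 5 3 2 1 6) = (1 3 5)(2 6 4)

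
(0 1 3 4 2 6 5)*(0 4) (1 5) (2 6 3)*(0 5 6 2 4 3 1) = (0 6) (1 4 2) (3 5) 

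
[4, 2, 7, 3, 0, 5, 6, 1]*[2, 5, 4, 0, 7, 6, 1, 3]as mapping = [0→7, 1→4, 2→3, 3→0, 4→2, 5→6, 6→1, 7→5]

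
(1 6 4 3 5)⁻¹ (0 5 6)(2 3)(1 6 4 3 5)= (0 1 4)(2 5)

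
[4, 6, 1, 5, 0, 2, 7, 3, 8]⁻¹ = [4, 2, 5, 7, 0, 3, 1, 6, 8]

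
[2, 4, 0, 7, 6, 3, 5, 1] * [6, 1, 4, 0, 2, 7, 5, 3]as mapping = [0→4, 1→2, 2→6, 3→3, 4→5, 5→0, 6→7, 7→1]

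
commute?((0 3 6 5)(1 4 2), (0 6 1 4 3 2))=no:(0 3 6 5)(1 4 2)*(0 6 1 4 3 2)=(0 2 4)(1 3)(5 6), (0 6 1 4 3 2)*(0 3 6 5)(1 4 2)=(0 5)(1 2 3)(4 6)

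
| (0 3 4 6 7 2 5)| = 7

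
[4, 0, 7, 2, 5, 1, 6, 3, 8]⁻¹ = [1, 5, 3, 7, 0, 4, 6, 2, 8]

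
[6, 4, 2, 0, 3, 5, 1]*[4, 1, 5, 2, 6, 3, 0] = [0, 6, 5, 4, 2, 3, 1]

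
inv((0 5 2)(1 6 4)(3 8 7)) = (0 2 5)(1 4 6)(3 7 8)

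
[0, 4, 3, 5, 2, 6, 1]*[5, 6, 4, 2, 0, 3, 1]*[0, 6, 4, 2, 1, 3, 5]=[3, 0, 4, 2, 1, 6, 5]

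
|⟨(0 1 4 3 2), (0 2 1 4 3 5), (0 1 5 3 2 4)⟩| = 720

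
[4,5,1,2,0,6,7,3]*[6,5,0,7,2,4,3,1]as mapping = [0→2,1→4,2→5,3→0,4→6,5→3,6→1,7→7]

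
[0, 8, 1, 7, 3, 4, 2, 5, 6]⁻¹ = [0, 2, 6, 4, 5, 7, 8, 3, 1]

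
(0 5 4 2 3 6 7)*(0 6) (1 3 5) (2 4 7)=(0 1 3) (2 5 7 6) 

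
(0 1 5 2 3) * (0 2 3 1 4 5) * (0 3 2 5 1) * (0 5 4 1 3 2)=(0 1 2 5)(3 4)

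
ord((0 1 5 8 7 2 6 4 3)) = 9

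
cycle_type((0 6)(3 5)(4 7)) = 2^3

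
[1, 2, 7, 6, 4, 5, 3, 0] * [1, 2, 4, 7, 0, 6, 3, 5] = [2, 4, 5, 3, 0, 6, 7, 1]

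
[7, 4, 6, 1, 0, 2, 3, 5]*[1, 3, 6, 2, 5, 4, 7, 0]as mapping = [0→0, 1→5, 2→7, 3→3, 4→1, 5→6, 6→2, 7→4]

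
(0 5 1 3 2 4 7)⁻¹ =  (0 7 4 2 3 1 5)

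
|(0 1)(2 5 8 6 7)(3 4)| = 10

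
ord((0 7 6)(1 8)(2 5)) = 6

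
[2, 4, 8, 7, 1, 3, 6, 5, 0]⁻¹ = [8, 4, 0, 5, 1, 7, 6, 3, 2]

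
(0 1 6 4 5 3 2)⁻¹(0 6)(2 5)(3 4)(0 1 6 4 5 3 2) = (0 3)(1 4)(2 5)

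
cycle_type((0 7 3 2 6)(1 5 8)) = 3.5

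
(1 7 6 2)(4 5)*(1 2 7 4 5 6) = (1 4 6 7)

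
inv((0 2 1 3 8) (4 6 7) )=(0 8 3 1 2) (4 7 6) 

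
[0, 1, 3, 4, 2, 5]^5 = [0, 1, 4, 2, 3, 5]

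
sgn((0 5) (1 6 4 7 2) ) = -1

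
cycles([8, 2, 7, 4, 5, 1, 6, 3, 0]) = (0 8) (1 2 7 3 4 5) 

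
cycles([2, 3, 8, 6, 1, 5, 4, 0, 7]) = (0 2 8 7)(1 3 6 4)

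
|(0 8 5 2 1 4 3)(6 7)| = 14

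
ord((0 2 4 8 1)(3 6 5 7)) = 20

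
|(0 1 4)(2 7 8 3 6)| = 15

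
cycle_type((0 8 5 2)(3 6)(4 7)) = 2^2.4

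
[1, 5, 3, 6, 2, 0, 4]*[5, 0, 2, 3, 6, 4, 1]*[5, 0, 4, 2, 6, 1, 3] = [5, 6, 2, 0, 4, 1, 3]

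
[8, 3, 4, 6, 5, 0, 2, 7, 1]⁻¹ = [5, 8, 6, 1, 2, 4, 3, 7, 0]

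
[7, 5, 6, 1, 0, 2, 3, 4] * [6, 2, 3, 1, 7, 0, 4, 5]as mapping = [0→5, 1→0, 2→4, 3→2, 4→6, 5→3, 6→1, 7→7]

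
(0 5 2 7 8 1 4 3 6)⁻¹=(0 6 3 4 1 8 7 2 5)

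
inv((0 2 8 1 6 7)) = (0 7 6 1 8 2)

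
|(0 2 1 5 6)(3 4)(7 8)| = 10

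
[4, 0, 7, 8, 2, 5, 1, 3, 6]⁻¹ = [1, 6, 4, 7, 0, 5, 8, 2, 3]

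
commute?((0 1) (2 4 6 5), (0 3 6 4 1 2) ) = no:(0 1) (2 4 6 5)*(0 3 6 4 1 2) = (0 2 1 3 6 5), (0 3 6 4 1 2)*(0 1) (2 4 6 5) = (0 3 5 2 1 4) 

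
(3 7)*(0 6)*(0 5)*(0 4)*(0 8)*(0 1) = (0 6 5 4 8 1)(3 7)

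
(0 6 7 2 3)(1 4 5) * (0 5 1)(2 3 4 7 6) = (0 2 4 1 7 3 5)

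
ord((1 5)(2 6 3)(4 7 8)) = 6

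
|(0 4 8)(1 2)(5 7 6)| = 6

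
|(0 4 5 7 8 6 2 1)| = 8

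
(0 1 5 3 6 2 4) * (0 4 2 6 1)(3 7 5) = (1 3)(5 7)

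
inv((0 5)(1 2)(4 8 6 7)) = (0 5)(1 2)(4 7 6 8)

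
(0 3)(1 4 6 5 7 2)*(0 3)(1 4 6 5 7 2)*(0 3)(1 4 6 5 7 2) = (0 3)(1 5)(2 6)(4 7)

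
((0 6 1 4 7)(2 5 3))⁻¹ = (0 7 4 1 6)(2 3 5)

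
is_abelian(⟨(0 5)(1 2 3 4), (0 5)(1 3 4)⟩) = no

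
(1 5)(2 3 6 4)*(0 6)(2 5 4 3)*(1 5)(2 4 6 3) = (0 3)(1 6 2 4)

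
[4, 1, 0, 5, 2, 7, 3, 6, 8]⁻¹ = [2, 1, 4, 6, 0, 3, 7, 5, 8]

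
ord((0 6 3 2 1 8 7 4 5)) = 9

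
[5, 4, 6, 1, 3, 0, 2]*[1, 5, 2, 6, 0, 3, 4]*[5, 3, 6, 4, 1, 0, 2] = [4, 5, 1, 0, 2, 3, 6]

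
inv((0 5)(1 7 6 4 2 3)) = (0 5)(1 3 2 4 6 7)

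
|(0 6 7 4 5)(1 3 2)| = 15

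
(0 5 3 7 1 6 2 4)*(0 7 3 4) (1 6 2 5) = (0 1 2) (4 7 6 5) 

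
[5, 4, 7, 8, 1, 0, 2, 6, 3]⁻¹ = [5, 4, 6, 8, 1, 0, 7, 2, 3]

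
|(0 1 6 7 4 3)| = 6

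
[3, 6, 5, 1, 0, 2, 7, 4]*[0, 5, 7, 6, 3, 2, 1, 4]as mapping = [0→6, 1→1, 2→2, 3→5, 4→0, 5→7, 6→4, 7→3]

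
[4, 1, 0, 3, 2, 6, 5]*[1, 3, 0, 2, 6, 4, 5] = [6, 3, 1, 2, 0, 5, 4]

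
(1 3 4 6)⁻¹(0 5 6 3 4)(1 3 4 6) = (0 5 1 4 6)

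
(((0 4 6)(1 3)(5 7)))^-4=(0 6 4)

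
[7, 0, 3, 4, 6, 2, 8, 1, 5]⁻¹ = [1, 7, 5, 2, 3, 8, 4, 0, 6]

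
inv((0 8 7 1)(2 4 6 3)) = (0 1 7 8)(2 3 6 4)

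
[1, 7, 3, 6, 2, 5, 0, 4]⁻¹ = [6, 0, 4, 2, 7, 5, 3, 1]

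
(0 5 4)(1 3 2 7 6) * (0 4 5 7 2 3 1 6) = (0 7)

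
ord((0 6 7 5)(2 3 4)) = 12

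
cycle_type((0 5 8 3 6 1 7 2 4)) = 9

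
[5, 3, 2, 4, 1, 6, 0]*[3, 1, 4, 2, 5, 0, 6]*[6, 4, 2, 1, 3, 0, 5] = [6, 2, 3, 0, 4, 5, 1]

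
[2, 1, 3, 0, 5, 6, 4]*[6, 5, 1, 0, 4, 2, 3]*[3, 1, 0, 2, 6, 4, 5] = [1, 4, 3, 5, 0, 2, 6]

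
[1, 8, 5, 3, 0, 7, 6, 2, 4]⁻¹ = [4, 0, 7, 3, 8, 2, 6, 5, 1]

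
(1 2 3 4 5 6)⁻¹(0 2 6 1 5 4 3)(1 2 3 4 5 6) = (0 3 1 2 6 5 4)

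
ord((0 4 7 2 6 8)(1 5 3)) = 6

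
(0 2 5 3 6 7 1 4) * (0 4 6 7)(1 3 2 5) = (0 5 2 1 6)(3 7)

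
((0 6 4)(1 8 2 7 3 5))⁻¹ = (0 4 6)(1 5 3 7 2 8)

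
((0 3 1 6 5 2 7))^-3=(0 5 3 2 1 7 6)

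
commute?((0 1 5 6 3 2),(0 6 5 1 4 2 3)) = no:(0 1 5 6 3 2)*(0 6 5 1 4 2 3) = (0 4 2 6),(0 6 5 1 4 2 3)*(0 1 5 6 3 2) = (0 3 1 4)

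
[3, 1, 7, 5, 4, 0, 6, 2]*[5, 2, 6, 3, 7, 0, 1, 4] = [3, 2, 4, 0, 7, 5, 1, 6]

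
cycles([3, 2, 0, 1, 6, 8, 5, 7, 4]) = (0 3 1 2)(4 6 5 8)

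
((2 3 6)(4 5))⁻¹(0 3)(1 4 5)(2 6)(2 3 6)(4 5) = (0 6)(1 5 4)(2 3)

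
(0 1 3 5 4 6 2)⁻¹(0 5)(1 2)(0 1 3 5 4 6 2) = (0 3)(1 4)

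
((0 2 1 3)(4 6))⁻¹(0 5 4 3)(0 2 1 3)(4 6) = (0 2 5 6)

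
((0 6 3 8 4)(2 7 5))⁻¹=(0 4 8 3 6)(2 5 7)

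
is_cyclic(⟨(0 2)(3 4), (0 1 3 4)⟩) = no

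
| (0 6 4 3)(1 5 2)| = 12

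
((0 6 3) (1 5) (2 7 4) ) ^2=(0 3 6) (2 4 7) 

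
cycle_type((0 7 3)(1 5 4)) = 3^2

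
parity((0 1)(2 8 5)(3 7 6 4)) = even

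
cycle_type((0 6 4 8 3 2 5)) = 7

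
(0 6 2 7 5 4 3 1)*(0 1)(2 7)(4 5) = (0 6 7 4 3)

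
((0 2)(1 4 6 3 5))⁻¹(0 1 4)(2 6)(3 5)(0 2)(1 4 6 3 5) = (0 3)(1 5)(2 4 6)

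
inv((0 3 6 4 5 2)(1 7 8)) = (0 2 5 4 6 3)(1 8 7)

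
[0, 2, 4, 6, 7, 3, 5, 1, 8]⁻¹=[0, 7, 1, 5, 2, 6, 3, 4, 8]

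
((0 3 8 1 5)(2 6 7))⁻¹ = (0 5 1 8 3)(2 7 6)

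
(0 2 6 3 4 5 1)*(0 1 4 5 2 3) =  (0 3 5 4 2 6) 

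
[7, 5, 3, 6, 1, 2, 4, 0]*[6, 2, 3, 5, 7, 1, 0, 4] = [4, 1, 5, 0, 2, 3, 7, 6]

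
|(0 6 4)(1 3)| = 6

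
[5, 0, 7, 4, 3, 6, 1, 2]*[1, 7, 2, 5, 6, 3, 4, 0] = [3, 1, 0, 6, 5, 4, 7, 2]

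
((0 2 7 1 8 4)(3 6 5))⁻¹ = (0 4 8 1 7 2)(3 5 6)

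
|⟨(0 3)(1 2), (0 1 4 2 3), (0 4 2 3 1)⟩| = 60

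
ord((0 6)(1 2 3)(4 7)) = 6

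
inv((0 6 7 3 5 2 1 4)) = (0 4 1 2 5 3 7 6)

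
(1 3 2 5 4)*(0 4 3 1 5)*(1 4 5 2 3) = (0 5 1 4 2)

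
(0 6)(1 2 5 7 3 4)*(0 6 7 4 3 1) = (0 7 1 2 5 4)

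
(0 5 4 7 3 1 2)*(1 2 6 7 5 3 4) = (0 3 2) (1 6 7 4 5) 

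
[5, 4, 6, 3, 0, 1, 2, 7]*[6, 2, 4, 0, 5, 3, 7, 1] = [3, 5, 7, 0, 6, 2, 4, 1]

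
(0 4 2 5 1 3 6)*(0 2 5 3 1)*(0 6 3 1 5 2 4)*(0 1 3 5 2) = (0 1 2 3 5 6 4)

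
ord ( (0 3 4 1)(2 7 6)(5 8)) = 12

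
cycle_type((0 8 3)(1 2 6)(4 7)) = 2.3^2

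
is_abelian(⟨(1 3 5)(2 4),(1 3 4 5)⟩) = no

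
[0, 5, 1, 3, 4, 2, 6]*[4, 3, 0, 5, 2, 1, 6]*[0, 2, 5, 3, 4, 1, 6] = [4, 2, 3, 1, 5, 0, 6]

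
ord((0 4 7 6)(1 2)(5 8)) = 4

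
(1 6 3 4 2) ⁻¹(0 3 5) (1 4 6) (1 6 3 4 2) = (0 4 5) (2 3 6) 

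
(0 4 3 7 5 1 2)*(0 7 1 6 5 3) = (0 4)(1 2 7 3)(5 6)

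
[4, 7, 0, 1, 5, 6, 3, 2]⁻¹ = [2, 3, 7, 6, 0, 4, 5, 1]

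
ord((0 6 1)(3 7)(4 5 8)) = 6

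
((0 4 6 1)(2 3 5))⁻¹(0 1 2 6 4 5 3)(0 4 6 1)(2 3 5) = (0 3 1 6 2 5 4)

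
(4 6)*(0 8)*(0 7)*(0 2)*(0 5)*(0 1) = (0 8 7 2 5 1)(4 6)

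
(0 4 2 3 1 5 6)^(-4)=(0 3 6 2 5 4 1)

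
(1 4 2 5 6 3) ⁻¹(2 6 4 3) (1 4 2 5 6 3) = (1 5 3 2) 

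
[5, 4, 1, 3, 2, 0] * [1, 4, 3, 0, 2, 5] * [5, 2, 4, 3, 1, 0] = [0, 4, 1, 5, 3, 2]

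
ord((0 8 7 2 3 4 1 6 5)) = 9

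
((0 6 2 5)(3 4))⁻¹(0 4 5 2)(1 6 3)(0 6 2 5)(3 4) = (0 5 6 3)(1 2 4)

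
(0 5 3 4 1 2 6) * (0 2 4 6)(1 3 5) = (0 1 4 3 6 2)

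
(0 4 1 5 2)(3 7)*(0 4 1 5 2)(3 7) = (0 1 2 4 5)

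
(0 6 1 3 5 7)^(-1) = (0 7 5 3 1 6)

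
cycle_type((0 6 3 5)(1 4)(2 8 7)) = 2.3.4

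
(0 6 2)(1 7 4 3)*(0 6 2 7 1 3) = (0 2 6 7 4)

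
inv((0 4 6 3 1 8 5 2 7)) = (0 7 2 5 8 1 3 6 4)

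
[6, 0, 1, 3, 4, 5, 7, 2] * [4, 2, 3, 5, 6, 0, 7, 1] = [7, 4, 2, 5, 6, 0, 1, 3]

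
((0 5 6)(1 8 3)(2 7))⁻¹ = (0 6 5)(1 3 8)(2 7)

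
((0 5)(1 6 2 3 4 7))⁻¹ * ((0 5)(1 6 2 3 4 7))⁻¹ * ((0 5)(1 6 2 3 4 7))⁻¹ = (0 5)(1 3)(2 7)(4 6)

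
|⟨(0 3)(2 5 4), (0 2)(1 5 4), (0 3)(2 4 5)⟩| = 720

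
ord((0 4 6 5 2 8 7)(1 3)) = 14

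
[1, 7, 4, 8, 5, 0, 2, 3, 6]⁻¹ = [5, 0, 6, 7, 2, 4, 8, 1, 3]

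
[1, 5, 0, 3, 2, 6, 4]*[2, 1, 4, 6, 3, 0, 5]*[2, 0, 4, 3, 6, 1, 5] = [0, 2, 4, 5, 6, 1, 3]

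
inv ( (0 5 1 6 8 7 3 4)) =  (0 4 3 7 8 6 1 5)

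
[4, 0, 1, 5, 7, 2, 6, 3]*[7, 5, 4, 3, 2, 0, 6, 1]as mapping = [0→2, 1→7, 2→5, 3→0, 4→1, 5→4, 6→6, 7→3]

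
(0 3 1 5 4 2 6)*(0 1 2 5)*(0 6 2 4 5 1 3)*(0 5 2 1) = (0 5 2 1 6 3 4)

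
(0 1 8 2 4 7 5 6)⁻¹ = (0 6 5 7 4 2 8 1)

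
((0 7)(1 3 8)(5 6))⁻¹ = (0 7)(1 8 3)(5 6)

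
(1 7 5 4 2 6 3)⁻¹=(1 3 6 2 4 5 7)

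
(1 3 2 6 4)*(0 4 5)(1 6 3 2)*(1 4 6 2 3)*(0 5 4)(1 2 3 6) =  (0 1 6 4 3)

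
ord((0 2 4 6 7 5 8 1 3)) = 9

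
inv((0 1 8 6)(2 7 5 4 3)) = (0 6 8 1)(2 3 4 5 7)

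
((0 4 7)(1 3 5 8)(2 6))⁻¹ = (0 7 4)(1 8 5 3)(2 6)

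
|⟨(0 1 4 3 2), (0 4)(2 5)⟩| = 360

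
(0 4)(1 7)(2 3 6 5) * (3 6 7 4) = (0 3 7 1 4)(2 6 5)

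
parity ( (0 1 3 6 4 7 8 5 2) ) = even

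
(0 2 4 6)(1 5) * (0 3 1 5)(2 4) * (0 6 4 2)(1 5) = (0 2)(1 6 3 5)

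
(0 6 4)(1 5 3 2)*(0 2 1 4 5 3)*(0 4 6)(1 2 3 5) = (1 5 4 3 2 6)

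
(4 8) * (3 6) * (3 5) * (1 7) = (1 7) (3 6 5) (4 8) 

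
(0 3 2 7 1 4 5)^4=(0 1 3 4 2 5 7)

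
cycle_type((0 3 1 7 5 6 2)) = 7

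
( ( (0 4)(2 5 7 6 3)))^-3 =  (0 4)(2 7 3 5 6)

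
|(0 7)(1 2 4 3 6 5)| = 6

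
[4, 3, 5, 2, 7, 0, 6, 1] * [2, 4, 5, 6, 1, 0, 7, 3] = [1, 6, 0, 5, 3, 2, 7, 4]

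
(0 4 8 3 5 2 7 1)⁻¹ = (0 1 7 2 5 3 8 4)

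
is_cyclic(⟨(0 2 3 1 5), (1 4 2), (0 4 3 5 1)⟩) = no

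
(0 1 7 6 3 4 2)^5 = (0 4 6 1 2 3 7)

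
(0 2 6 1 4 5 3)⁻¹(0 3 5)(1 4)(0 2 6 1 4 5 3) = (0 3 2)(4 5)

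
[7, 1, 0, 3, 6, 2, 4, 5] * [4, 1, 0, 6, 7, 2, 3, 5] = [5, 1, 4, 6, 3, 0, 7, 2]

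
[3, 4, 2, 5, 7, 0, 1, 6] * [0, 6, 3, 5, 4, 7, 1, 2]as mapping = [0→5, 1→4, 2→3, 3→7, 4→2, 5→0, 6→6, 7→1]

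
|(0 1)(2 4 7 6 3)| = 10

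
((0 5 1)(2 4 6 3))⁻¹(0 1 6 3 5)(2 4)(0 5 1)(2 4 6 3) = (0 3 2 1 5)(4 6)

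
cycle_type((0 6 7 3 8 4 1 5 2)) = 9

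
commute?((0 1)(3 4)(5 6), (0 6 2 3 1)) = no:(0 1)(3 4)(5 6)*(0 6 2 3 1) = (1 6 5 2 3 4), (0 6 2 3 1)*(0 1)(3 4)(5 6) = (0 5 6 2 4 3)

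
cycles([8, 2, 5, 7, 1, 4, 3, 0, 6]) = (0 8 6 3 7) (1 2 5 4) 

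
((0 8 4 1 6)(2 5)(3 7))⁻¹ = (0 6 1 4 8)(2 5)(3 7)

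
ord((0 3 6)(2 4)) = 6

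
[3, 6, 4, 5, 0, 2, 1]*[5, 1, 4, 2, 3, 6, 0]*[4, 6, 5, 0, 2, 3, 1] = [5, 4, 0, 1, 3, 2, 6]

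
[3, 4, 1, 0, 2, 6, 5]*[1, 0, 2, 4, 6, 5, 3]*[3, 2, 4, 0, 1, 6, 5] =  [1, 5, 3, 2, 4, 0, 6]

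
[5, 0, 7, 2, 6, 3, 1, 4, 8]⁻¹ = [1, 6, 3, 5, 7, 0, 4, 2, 8]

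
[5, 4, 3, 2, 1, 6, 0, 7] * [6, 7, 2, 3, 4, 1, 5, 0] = [1, 4, 3, 2, 7, 5, 6, 0]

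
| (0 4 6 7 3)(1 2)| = 10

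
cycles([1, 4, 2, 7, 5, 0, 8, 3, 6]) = (0 1 4 5)(3 7)(6 8)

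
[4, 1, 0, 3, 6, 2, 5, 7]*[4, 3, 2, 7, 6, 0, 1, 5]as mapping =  [0→6, 1→3, 2→4, 3→7, 4→1, 5→2, 6→0, 7→5]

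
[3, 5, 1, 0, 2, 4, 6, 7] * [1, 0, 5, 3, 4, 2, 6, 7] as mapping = [0→3, 1→2, 2→0, 3→1, 4→5, 5→4, 6→6, 7→7] 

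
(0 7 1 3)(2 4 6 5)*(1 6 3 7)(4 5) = (0 1 7 6 4 3)(2 5)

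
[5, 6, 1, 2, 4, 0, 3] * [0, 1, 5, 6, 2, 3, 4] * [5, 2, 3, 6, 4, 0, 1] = [6, 4, 2, 0, 3, 5, 1]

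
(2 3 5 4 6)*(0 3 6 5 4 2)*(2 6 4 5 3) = (0 2 4 3 5 6)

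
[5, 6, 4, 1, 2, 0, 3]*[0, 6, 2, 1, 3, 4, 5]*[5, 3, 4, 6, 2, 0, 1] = [2, 0, 6, 1, 4, 5, 3]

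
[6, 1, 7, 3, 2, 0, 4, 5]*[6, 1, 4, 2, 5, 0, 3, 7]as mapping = [0→3, 1→1, 2→7, 3→2, 4→4, 5→6, 6→5, 7→0]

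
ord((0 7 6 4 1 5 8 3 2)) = 9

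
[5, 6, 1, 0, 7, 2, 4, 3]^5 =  [4, 0, 3, 6, 2, 7, 5, 1]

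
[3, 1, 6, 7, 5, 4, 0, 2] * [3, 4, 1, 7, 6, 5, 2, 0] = [7, 4, 2, 0, 5, 6, 3, 1]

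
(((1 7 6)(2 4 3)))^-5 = (1 7 6)(2 4 3)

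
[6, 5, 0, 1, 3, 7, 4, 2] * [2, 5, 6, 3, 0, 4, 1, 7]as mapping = [0→1, 1→4, 2→2, 3→5, 4→3, 5→7, 6→0, 7→6]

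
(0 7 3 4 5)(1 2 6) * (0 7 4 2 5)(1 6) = (0 4)(1 5 7 3 2)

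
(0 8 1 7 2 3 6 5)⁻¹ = (0 5 6 3 2 7 1 8)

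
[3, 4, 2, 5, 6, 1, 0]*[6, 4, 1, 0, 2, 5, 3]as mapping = [0→0, 1→2, 2→1, 3→5, 4→3, 5→4, 6→6]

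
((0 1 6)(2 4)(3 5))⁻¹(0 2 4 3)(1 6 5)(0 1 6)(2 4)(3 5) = (0 3 6)(1 4 2 5)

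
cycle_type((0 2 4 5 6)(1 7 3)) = 3.5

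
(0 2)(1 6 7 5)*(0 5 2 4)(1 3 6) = (0 4)(2 5 3 6 7)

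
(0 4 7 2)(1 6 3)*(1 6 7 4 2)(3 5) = (0 2)(1 7)(3 6 5)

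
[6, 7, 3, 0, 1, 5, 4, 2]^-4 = [1, 3, 6, 4, 2, 5, 7, 0]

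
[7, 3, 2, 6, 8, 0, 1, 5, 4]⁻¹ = [5, 6, 2, 1, 8, 7, 3, 0, 4]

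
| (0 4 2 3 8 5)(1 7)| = 6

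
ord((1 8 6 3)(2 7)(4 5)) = 4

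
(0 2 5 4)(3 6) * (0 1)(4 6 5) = (0 2 4 1)(3 5 6)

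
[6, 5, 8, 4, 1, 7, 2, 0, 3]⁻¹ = [7, 4, 6, 8, 3, 1, 0, 5, 2]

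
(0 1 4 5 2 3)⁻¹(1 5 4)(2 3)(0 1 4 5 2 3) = (0 3)(2 5 4)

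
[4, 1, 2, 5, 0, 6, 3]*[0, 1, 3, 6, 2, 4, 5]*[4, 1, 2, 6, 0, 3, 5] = [2, 1, 6, 0, 4, 3, 5]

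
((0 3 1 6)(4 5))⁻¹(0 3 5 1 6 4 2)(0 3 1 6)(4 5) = (0 5 2 3 1 4 6)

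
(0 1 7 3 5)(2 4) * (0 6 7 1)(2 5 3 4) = (4 5 6 7)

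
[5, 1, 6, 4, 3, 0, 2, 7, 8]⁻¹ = [5, 1, 6, 4, 3, 0, 2, 7, 8]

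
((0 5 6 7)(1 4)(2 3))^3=(0 7 6 5)(1 4)(2 3)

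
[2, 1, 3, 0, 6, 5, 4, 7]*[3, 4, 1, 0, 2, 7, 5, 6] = [1, 4, 0, 3, 5, 7, 2, 6]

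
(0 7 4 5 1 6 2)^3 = (0 5 2 4 6 7 1)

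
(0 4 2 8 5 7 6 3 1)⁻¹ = (0 1 3 6 7 5 8 2 4)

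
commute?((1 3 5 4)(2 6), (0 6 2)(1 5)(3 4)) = no:(1 3 5 4)(2 6)*(0 6 2)(1 5)(3 4) = (0 6)(1 4 5 3), (0 6 2)(1 5)(3 4)*(1 3 5 4)(2 6) = (0 2)(1 4 5 3)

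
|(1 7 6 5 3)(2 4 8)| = 15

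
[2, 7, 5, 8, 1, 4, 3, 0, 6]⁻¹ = [7, 4, 0, 6, 5, 2, 8, 1, 3]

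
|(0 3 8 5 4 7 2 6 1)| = 9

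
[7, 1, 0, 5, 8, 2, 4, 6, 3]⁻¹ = [2, 1, 5, 8, 6, 3, 7, 0, 4]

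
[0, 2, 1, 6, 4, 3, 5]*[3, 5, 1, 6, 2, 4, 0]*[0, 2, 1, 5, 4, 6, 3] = [5, 2, 6, 0, 1, 3, 4] 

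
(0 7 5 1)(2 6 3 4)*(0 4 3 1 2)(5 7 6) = (0 6 1 4)(2 5)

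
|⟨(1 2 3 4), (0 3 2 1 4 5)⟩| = 720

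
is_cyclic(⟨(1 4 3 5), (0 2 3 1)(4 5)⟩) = no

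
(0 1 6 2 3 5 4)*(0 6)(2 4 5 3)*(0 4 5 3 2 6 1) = (1 4)(2 6 5 3)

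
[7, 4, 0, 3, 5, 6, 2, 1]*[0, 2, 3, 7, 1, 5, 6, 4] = [4, 1, 0, 7, 5, 6, 3, 2]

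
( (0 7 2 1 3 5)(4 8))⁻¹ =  (0 5 3 1 2 7)(4 8)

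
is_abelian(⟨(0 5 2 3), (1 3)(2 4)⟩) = no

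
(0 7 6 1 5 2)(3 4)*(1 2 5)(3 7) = (0 3 4 7 6 2)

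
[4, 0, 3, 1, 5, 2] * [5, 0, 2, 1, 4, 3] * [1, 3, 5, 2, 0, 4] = [0, 4, 3, 1, 2, 5]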